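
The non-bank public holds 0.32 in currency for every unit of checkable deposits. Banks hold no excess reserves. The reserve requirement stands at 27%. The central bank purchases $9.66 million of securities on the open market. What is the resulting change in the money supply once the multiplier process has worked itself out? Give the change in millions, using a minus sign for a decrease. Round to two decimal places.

The money multiplier is m = (1 + c) / (rr + c) = (1 + 0.32) / (0.27 + 0.32) ≈ 2.2373.
The purchase adds 9.66 million of base, so ΔM = m × ΔMB = 2.2373 × (+9.66) ≈ 21.6123 million.

$21.61 million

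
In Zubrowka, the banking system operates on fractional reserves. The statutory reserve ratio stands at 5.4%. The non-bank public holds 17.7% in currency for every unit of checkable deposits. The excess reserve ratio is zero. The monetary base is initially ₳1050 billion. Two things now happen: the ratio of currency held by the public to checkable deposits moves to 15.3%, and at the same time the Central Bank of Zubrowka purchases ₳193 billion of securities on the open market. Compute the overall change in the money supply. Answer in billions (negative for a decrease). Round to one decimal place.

Before: m₁ = (1 + 0.177) / (0.054 + 0.177) ≈ 5.095238, MB₁ = 1050, so M₁ = 5.095238 × 1050 = 5349.9999 billion.
After: m₂ = (1 + 0.153) / (0.054 + 0.153) ≈ 5.570048, MB₂ = 1050 + 193 = 1243, so M₂ = 5.570048 × 1243 ≈ 6923.5697 billion.
ΔM = M₂ − M₁ = 6923.5697 − 5349.9999 = 1573.5698 billion.

₳1573.6 billion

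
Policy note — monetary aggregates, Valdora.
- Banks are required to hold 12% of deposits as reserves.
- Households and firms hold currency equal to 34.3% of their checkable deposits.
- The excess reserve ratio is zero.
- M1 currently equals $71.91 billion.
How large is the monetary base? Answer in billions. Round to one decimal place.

The money multiplier is m = (1 + c) / (rr + c) = (1 + 0.343) / (0.12 + 0.343) ≈ 2.9006.
MB = M / m = 71.91 / 2.9006 ≈ 24.7914 billion.

$24.8 billion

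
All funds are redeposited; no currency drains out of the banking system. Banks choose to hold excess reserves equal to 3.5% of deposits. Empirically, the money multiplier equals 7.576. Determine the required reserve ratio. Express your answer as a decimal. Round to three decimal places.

0.097

Using m = 7.576. Since m = (1 + c)/(c + rr + e), the denominator satisfies c + rr + e = (1 + c)/m = (1 + 0) / 7.576 ≈ 0.131996.
With c = 0 and e = 0.035, the required reserve ratio is 0.131996 − 0 − 0.035 = 0.096996.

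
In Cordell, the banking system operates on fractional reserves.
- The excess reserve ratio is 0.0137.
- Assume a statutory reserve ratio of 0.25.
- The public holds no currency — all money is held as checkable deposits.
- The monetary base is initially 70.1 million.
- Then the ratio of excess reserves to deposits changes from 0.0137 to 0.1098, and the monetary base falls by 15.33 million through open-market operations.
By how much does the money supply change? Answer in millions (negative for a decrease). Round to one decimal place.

-113.6 million

Before: m₁ = 1 / (0.25 + 0.0137) ≈ 3.7922, MB₁ = 70.1, so M₁ = 3.7922 × 70.1 ≈ 265.8332 million.
After: m₂ = 1 / (0.25 + 0.1098) ≈ 2.7793, MB₂ = 70.1 − 15.33 = 54.77, so M₂ = 2.7793 × 54.77 ≈ 152.2223 million.
ΔM = M₂ − M₁ = 152.2223 − 265.8332 = -113.6109 million.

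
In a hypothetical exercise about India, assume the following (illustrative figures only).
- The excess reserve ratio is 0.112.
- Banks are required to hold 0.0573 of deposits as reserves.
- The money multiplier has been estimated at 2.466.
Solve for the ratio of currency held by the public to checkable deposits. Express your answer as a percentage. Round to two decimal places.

Using m = 2.466. From m = (1 + c)/(c + rr + e), rearranging gives 1 + c = m·(c + rr + e), so c·(1 − m) = m·(rr + e) − 1.
Hence c = [m·(rr + e) − 1]/(1 − m) = [2.466 × (0.0573 + 0.112) − 1] / (1 − 2.466) ≈ 0.397344.

39.73%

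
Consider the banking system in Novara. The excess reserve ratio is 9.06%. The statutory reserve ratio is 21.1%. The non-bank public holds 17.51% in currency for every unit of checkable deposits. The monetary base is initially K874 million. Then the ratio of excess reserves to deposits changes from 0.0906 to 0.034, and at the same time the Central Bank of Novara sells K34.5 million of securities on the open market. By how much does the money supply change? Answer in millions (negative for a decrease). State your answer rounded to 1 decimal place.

Before: m₁ = (1 + 0.1751) / (0.211 + 0.0906 + 0.1751) ≈ 2.46507, MB₁ = 874, so M₁ = 2.46507 × 874 ≈ 2154.4712 million.
After: m₂ = (1 + 0.1751) / (0.211 + 0.034 + 0.1751) ≈ 2.79719, MB₂ = 874 − 34.5 = 839.5, so M₂ = 2.79719 × 839.5 ≈ 2348.241 million.
ΔM = M₂ − M₁ = 2348.241 − 2154.4712 = 193.7698 million.

K193.8 million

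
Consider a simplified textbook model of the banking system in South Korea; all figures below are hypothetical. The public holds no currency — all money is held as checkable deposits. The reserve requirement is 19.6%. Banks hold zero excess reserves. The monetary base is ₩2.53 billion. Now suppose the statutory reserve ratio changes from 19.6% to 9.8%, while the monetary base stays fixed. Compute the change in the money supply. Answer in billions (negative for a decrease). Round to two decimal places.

₩12.91 billion

Initially m₁ = 1 / (0.196) ≈ 5.1020, so M₁ = 5.1020 × 2.53 ≈ 12.9081 billion.
After the change m₂ = 1 / (0.098) ≈ 10.2041, so M₂ = 10.2041 × 2.53 ≈ 25.8164 billion.
ΔM = M₂ − M₁ = 25.8164 − 12.9081 = 12.9083 billion.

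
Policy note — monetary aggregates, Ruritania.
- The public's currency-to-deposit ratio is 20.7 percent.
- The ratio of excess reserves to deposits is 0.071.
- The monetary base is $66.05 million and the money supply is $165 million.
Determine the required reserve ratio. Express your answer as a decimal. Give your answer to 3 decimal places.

0.205

Using m = M/MB = 165/66.05 ≈ 2.498107. Since m = (1 + c)/(c + rr + e), the denominator satisfies c + rr + e = (1 + c)/m = (1 + 0.207) / 2.498107 ≈ 0.483166.
With c = 0.207 and e = 0.071, the required reserve ratio is 0.483166 − 0.207 − 0.071 = 0.205166.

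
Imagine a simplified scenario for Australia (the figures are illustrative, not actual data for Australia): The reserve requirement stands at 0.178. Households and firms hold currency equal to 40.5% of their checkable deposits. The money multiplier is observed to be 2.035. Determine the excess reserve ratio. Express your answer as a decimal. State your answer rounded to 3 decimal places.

0.107

Using m = 2.035. Since m = (1 + c)/(c + rr + e), the denominator satisfies c + rr + e = (1 + c)/m = (1 + 0.405) / 2.035 ≈ 0.690418.
With c = 0.405 and rr = 0.178, the excess reserve ratio is 0.690418 − 0.405 − 0.178 = 0.107418.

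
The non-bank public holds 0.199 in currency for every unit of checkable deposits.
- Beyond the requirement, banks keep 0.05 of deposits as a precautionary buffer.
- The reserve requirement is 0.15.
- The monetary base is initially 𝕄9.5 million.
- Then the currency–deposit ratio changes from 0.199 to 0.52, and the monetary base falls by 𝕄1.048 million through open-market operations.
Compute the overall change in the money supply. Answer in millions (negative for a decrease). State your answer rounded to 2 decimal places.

-10.70 million

Before: m₁ = (1 + 0.199) / (0.15 + 0.05 + 0.199) ≈ 3.0050, MB₁ = 9.5, so M₁ = 3.0050 × 9.5 = 28.5475 million.
After: m₂ = (1 + 0.52) / (0.15 + 0.05 + 0.52) ≈ 2.1111, MB₂ = 9.5 − 1.048 = 8.452, so M₂ = 2.1111 × 8.452 ≈ 17.843 million.
ΔM = M₂ − M₁ = 17.843 − 28.5475 = -10.7045 million.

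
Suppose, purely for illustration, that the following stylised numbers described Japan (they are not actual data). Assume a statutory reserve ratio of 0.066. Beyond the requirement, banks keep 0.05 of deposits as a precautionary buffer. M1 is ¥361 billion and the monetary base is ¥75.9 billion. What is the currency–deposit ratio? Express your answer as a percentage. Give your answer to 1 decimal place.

11.9%

Using m = M/MB = 361/75.9 ≈ 4.756258. From m = (1 + c)/(c + rr + e), rearranging gives 1 + c = m·(c + rr + e), so c·(1 − m) = m·(rr + e) − 1.
Hence c = [m·(rr + e) − 1]/(1 − m) = [4.756258 × (0.066 + 0.05) − 1] / (1 − 4.756258) ≈ 0.119341.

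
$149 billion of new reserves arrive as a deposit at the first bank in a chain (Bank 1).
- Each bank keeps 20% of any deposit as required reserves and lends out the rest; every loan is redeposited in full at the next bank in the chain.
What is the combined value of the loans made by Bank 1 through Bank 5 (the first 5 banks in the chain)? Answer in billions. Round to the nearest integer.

Bank i lends (1 − rr)^i of the original deposit: Bank 1 lends 149·0.8000 = 119.2000, Bank 2 lends 149·0.8000² = 95.3600, and so on.
Summing a geometric series: total = 149·[0.8000·(1 − 0.8000^5) / (1 − 0.8000)] ≈ 400.7027 billion.

$401 billion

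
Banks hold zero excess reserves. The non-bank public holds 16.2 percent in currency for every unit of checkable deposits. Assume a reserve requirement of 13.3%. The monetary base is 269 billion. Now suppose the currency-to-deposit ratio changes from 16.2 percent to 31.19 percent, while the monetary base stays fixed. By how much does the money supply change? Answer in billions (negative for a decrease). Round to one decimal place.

Initially m₁ = (1 + 0.162) / (0.133 + 0.162) ≈ 3.93898, so M₁ = 3.93898 × 269 ≈ 1059.5856 billion.
After the change m₂ = (1 + 0.3119) / (0.133 + 0.3119) ≈ 2.94875, so M₂ = 2.94875 × 269 ≈ 793.2138 billion.
ΔM = M₂ − M₁ = 793.2138 − 1059.5856 = -266.3718 billion.

-266.4 billion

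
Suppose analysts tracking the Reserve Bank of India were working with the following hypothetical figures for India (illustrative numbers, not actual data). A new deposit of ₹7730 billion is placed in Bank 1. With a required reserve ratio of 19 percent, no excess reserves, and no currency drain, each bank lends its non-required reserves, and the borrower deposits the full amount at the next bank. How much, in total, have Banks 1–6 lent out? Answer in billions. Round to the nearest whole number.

₹23647 billion

Bank i lends (1 − rr)^i of the original deposit: Bank 1 lends 7730·0.8100 = 6261.3000, Bank 2 lends 7730·0.8100² = 5071.6530, and so on.
Summing a geometric series: total = 7730·[0.8100·(1 − 0.8100^6) / (1 − 0.8100)] ≈ 23646.9681 billion.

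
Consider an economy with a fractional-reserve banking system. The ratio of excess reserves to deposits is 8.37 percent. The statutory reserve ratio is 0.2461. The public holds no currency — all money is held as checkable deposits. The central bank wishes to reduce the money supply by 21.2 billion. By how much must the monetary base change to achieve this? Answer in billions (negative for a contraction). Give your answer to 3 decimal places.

-6.992 billion

The money multiplier is m = 1 / (rr + e) = 1 / (0.2461 + 0.0837) ≈ 3.032141.
ΔMB = ΔM / m = (−21.2) / 3.032141 ≈ -6.9918 billion.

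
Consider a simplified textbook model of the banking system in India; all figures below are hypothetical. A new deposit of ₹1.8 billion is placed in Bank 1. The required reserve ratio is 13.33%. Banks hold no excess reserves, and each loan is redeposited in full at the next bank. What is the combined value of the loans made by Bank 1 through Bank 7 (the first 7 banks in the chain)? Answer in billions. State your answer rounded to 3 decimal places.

₹7.404 billion

Bank i lends (1 − rr)^i of the original deposit: Bank 1 lends 1.8·0.8667 ≈ 1.5601, Bank 2 lends 1.8·0.8667² ≈ 1.3521, and so on.
Summing a geometric series: total = 1.8·[0.8667·(1 − 0.8667^7) / (1 − 0.8667)] ≈ 7.4041 billion.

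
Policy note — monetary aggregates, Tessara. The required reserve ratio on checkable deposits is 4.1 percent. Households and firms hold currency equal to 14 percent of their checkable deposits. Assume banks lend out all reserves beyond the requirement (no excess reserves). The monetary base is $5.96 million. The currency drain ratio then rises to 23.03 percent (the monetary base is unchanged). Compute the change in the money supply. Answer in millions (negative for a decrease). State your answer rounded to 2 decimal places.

Initially m₁ = (1 + 0.14) / (0.041 + 0.14) ≈ 6.2983, so M₁ = 6.2983 × 5.96 ≈ 37.5379 million.
After the change m₂ = (1 + 0.2303) / (0.041 + 0.2303) ≈ 4.5348, so M₂ = 4.5348 × 5.96 ≈ 27.0274 million.
ΔM = M₂ − M₁ = 27.0274 − 37.5379 = -10.5105 million.

-10.51 million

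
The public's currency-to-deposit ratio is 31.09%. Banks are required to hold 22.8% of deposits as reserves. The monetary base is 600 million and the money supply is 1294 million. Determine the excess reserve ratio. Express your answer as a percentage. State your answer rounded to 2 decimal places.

6.89%

Using m = M/MB = 1294/600 ≈ 2.156667. Since m = (1 + c)/(c + rr + e), the denominator satisfies c + rr + e = (1 + c)/m = (1 + 0.3109) / 2.156667 ≈ 0.607836.
With c = 0.3109 and rr = 0.228, the excess reserve ratio is 0.607836 − 0.3109 − 0.228 = 0.068936.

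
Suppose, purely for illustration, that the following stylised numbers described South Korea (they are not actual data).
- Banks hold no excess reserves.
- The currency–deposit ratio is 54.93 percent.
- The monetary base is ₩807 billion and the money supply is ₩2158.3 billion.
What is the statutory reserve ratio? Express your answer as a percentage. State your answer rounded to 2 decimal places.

3.00%

Using m = M/MB = 2158.3/807 ≈ 2.674473. Since m = (1 + c)/(c + rr + e), the denominator satisfies c + rr + e = (1 + c)/m = (1 + 0.5493) / 2.674473 ≈ 0.579292.
With c = 0.5493 and e = 0, the statutory reserve ratio is 0.579292 − 0.5493 − 0 = 0.029992.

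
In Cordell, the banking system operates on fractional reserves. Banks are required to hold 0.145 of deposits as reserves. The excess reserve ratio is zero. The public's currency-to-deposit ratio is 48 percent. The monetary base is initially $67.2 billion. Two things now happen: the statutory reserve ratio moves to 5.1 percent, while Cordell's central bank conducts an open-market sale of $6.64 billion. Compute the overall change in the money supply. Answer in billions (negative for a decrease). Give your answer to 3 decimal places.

$9.663 billion

Before: m₁ = (1 + 0.48) / (0.145 + 0.48) = 2.368000, MB₁ = 67.2, so M₁ = 2.368000 × 67.2 = 159.1296 billion.
After: m₂ = (1 + 0.48) / (0.051 + 0.48) ≈ 2.787194, MB₂ = 67.2 − 6.64 = 60.56, so M₂ = 2.787194 × 60.56 ≈ 168.7925 billion.
ΔM = M₂ − M₁ = 168.7925 − 159.1296 = 9.6629 billion.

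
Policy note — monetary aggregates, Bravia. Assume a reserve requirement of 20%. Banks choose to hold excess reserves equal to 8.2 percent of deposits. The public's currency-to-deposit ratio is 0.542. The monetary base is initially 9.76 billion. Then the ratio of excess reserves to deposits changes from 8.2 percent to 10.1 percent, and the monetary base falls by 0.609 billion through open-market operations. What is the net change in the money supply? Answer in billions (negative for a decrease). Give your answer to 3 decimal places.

-1.526 billion

Before: m₁ = (1 + 0.542) / (0.2 + 0.082 + 0.542) ≈ 1.87136, MB₁ = 9.76, so M₁ = 1.87136 × 9.76 ≈ 18.2645 billion.
After: m₂ = (1 + 0.542) / (0.2 + 0.101 + 0.542) ≈ 1.82918, MB₂ = 9.76 − 0.609 = 9.151, so M₂ = 1.82918 × 9.151 ≈ 16.7388 billion.
ΔM = M₂ − M₁ = 16.7388 − 18.2645 = -1.5257 billion.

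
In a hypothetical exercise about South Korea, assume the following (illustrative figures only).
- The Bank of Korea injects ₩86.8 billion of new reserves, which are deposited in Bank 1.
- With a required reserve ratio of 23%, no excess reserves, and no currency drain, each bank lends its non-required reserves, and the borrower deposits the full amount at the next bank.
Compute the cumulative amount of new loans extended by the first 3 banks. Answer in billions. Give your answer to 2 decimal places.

₩157.93 billion

Bank i lends (1 − rr)^i of the original deposit: Bank 1 lends 86.8·0.7700 = 66.8360, Bank 2 lends 86.8·0.7700² ≈ 51.4637, and so on.
Summing a geometric series: total = 86.8·[0.7700·(1 − 0.7700^3) / (1 − 0.7700)] ≈ 157.9268 billion.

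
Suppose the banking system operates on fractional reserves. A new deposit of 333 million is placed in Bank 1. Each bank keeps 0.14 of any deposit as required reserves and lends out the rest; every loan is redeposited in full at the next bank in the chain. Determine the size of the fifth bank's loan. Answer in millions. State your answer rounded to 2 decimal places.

Each bank lends a fraction (1 − rr) = 0.8600 of the deposit it receives, so Bank 5 receives 333·0.8600^4 and lends 333·0.8600^5 ≈ 156.6522 million.

156.65 million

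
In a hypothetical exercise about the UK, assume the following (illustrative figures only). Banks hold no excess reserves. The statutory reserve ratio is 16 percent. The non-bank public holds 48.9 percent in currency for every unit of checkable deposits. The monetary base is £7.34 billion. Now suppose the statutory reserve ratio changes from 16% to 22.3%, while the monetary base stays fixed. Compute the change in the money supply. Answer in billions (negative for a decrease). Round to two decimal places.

Initially m₁ = (1 + 0.489) / (0.16 + 0.489) ≈ 2.2943, so M₁ = 2.2943 × 7.34 ≈ 16.8402 billion.
After the change m₂ = (1 + 0.489) / (0.223 + 0.489) ≈ 2.0913, so M₂ = 2.0913 × 7.34 ≈ 15.3501 billion.
ΔM = M₂ − M₁ = 15.3501 − 16.8402 = -1.4901 billion.

-1.49 billion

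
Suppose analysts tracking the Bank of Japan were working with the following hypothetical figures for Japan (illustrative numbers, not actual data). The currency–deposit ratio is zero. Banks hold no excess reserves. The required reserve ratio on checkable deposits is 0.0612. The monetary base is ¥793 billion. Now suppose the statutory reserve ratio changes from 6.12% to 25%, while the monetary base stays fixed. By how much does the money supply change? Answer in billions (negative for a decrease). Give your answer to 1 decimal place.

-9785.5 billion

Initially m₁ = 1 / (0.0612) ≈ 16.33987, so M₁ = 16.33987 × 793 ≈ 12957.5169 billion.
After the change m₂ = 1 / (0.25) = 4, so M₂ = 4 × 793 = 3172 billion.
ΔM = M₂ − M₁ = 3172 − 12957.5169 = -9785.5169 billion.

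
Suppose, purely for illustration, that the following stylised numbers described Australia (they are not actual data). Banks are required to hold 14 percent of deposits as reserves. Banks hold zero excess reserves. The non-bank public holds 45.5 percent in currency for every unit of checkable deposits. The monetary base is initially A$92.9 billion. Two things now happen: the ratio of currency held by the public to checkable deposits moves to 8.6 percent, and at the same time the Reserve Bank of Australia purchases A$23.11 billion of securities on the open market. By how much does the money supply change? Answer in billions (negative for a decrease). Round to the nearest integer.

A$330 billion

Before: m₁ = (1 + 0.455) / (0.14 + 0.455) ≈ 2.4454, MB₁ = 92.9, so M₁ = 2.4454 × 92.9 ≈ 227.1777 billion.
After: m₂ = (1 + 0.086) / (0.14 + 0.086) ≈ 4.8053, MB₂ = 92.9 + 23.11 = 116.01, so M₂ = 4.8053 × 116.01 ≈ 557.4629 billion.
ΔM = M₂ − M₁ = 557.4629 − 227.1777 = 330.2852 billion.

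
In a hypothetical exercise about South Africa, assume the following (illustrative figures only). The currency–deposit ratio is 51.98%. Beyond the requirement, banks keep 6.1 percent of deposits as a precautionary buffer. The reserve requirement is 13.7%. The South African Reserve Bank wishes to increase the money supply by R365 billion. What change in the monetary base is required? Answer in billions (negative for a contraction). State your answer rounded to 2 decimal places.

R172.39 billion

The money multiplier is m = (1 + c) / (rr + e + c) = (1 + 0.5198) / (0.137 + 0.061 + 0.5198) ≈ 2.117303.
ΔMB = ΔM / m = (+365) / 2.117303 ≈ 172.3891 billion.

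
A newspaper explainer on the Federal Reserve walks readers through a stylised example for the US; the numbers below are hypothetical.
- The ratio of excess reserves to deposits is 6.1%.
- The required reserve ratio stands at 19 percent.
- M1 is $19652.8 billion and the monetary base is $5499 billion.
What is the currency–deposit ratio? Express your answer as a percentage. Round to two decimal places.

4.00%

Using m = M/MB = 19652.8/5499 ≈ 3.573886. From m = (1 + c)/(c + rr + e), rearranging gives 1 + c = m·(c + rr + e), so c·(1 − m) = m·(rr + e) − 1.
Hence c = [m·(rr + e) − 1]/(1 − m) = [3.573886 × (0.19 + 0.061) − 1] / (1 − 3.573886) ≈ 0.040000.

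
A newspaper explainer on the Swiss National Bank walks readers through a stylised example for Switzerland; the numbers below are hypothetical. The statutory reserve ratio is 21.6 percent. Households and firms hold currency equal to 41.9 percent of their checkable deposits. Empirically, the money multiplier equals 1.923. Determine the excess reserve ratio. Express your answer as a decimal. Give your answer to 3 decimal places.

0.103

Using m = 1.923. Since m = (1 + c)/(c + rr + e), the denominator satisfies c + rr + e = (1 + c)/m = (1 + 0.419) / 1.923 ≈ 0.737910.
With c = 0.419 and rr = 0.216, the excess reserve ratio is 0.737910 − 0.419 − 0.216 = 0.10291.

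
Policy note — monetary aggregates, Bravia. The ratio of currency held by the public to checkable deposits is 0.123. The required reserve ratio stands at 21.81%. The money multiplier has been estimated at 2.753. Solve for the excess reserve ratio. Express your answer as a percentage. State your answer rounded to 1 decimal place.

6.7%

Using m = 2.753. Since m = (1 + c)/(c + rr + e), the denominator satisfies c + rr + e = (1 + c)/m = (1 + 0.123) / 2.753 ≈ 0.407919.
With c = 0.123 and rr = 0.2181, the excess reserve ratio is 0.407919 − 0.123 − 0.2181 = 0.066819.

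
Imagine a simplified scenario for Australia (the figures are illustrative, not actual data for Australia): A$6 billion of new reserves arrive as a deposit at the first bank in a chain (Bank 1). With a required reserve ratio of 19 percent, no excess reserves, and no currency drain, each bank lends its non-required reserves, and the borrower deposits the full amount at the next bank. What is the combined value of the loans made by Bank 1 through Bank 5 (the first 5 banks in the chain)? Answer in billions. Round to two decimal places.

Bank i lends (1 − rr)^i of the original deposit: Bank 1 lends 6·0.8100 = 4.8600, Bank 2 lends 6·0.8100² = 3.9366, and so on.
Summing a geometric series: total = 6·[0.8100·(1 − 0.8100^5) / (1 − 0.8100)] ≈ 16.6601 billion.

A$16.66 billion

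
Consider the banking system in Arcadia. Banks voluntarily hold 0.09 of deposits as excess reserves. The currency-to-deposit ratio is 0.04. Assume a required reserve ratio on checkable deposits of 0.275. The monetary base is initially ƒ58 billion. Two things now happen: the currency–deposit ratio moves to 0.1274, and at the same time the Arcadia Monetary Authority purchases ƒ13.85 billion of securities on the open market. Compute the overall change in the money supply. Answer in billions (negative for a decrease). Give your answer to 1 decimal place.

Before: m₁ = (1 + 0.04) / (0.275 + 0.09 + 0.04) ≈ 2.5679, MB₁ = 58, so M₁ = 2.5679 × 58 = 148.9382 billion.
After: m₂ = (1 + 0.1274) / (0.275 + 0.09 + 0.1274) ≈ 2.2896, MB₂ = 58 + 13.85 = 71.85, so M₂ = 2.2896 × 71.85 ≈ 164.5078 billion.
ΔM = M₂ − M₁ = 164.5078 − 148.9382 = 15.5696 billion.

ƒ15.6 billion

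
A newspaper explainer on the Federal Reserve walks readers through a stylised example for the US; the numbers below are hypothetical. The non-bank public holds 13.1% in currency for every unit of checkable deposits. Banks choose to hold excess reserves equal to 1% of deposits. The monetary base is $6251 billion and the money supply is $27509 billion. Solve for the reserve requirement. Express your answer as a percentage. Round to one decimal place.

11.6%

Using m = M/MB = 27509/6251 ≈ 4.400736. Since m = (1 + c)/(c + rr + e), the denominator satisfies c + rr + e = (1 + c)/m = (1 + 0.131) / 4.400736 ≈ 0.257002.
With c = 0.131 and e = 0.01, the reserve requirement is 0.257002 − 0.131 − 0.01 = 0.116002.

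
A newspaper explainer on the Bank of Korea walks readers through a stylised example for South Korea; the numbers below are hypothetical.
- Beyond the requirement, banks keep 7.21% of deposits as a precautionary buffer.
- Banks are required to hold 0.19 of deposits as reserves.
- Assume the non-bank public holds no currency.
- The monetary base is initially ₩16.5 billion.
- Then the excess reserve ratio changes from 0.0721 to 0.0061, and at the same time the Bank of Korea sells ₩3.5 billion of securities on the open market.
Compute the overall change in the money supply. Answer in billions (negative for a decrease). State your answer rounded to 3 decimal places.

Before: m₁ = 1 / (0.19 + 0.0721) ≈ 3.815338, MB₁ = 16.5, so M₁ = 3.815338 × 16.5 ≈ 62.9531 billion.
After: m₂ = 1 / (0.19 + 0.0061) ≈ 5.099439, MB₂ = 16.5 − 3.5 = 13, so M₂ = 5.099439 × 13 ≈ 66.2927 billion.
ΔM = M₂ − M₁ = 66.2927 − 62.9531 = 3.3396 billion.

₩3.340 billion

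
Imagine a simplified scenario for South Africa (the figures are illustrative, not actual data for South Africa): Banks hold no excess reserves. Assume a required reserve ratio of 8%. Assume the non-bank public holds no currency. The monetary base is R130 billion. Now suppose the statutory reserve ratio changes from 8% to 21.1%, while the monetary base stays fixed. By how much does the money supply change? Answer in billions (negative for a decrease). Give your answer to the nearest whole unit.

Initially m₁ = 1 / (0.08) = 12.5, so M₁ = 12.5 × 130 = 1625 billion.
After the change m₂ = 1 / (0.211) ≈ 4.7393, so M₂ = 4.7393 × 130 = 616.109 billion.
ΔM = M₂ − M₁ = 616.109 − 1625 = -1008.891 billion.

-1009 billion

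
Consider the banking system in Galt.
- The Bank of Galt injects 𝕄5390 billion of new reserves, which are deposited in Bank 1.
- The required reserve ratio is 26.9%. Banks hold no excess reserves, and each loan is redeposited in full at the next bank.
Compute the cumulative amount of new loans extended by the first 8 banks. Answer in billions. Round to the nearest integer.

𝕄13453 billion

Bank i lends (1 − rr)^i of the original deposit: Bank 1 lends 5390·0.7310 = 3940.0900, Bank 2 lends 5390·0.7310² ≈ 2880.2058, and so on.
Summing a geometric series: total = 5390·[0.7310·(1 − 0.7310^8) / (1 − 0.7310)] ≈ 13452.9312 billion.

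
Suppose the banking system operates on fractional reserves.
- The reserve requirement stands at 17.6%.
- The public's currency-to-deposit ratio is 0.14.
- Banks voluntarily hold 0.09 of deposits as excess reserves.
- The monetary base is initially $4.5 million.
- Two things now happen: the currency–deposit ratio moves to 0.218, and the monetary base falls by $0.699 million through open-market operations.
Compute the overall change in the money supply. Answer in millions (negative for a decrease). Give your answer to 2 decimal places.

-3.07 million

Before: m₁ = (1 + 0.14) / (0.176 + 0.09 + 0.14) ≈ 2.8079, MB₁ = 4.5, so M₁ = 2.8079 × 4.5 ≈ 12.6356 million.
After: m₂ = (1 + 0.218) / (0.176 + 0.09 + 0.218) ≈ 2.5165, MB₂ = 4.5 − 0.699 = 3.801, so M₂ = 2.5165 × 3.801 ≈ 9.5652 million.
ΔM = M₂ − M₁ = 9.5652 − 12.6356 = -3.0704 million.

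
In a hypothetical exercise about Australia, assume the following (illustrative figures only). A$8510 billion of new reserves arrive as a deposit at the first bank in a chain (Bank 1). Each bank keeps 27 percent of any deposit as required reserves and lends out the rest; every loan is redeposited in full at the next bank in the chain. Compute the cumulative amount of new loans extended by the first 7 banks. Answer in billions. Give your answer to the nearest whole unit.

Bank i lends (1 − rr)^i of the original deposit: Bank 1 lends 8510·0.7300 = 6212.3000, Bank 2 lends 8510·0.7300² = 4534.9790, and so on.
Summing a geometric series: total = 8510·[0.7300·(1 − 0.7300^7) / (1 − 0.7300)] ≈ 20466.6758 billion.

A$20467 billion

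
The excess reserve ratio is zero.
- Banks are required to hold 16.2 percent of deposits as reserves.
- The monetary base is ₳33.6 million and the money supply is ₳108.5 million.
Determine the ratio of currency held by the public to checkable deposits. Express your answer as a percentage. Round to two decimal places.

21.39%

Using m = M/MB = 108.5/33.6 ≈ 3.229167. From m = (1 + c)/(c + rr + e), rearranging gives 1 + c = m·(c + rr + e), so c·(1 − m) = m·(rr + e) − 1.
Hence c = [m·(rr + e) − 1]/(1 − m) = [3.229167 × (0.162 + 0) − 1] / (1 − 3.229167) ≈ 0.213925.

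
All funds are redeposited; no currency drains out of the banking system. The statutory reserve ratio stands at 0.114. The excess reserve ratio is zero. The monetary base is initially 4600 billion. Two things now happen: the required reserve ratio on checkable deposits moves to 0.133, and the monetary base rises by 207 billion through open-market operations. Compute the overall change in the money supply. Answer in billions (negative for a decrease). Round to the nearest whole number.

-4208 billion

Before: m₁ = 1 / (0.114) ≈ 8.77193, MB₁ = 4600, so M₁ = 8.77193 × 4600 = 40350.878 billion.
After: m₂ = 1 / (0.133) ≈ 7.51880, MB₂ = 4600 + 207 = 4807, so M₂ = 7.51880 × 4807 = 36142.8716 billion.
ΔM = M₂ − M₁ = 36142.8716 − 40350.878 = -4208.0064 billion.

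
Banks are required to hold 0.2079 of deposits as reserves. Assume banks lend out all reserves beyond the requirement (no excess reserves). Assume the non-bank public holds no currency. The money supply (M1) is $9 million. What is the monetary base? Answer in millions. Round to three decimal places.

With no currency drain and no excess reserves, the money multiplier is m = 1/rr = 1/0.2079 ≈ 4.81.
The monetary base is MB = M / m = 9 / 4.81 ≈ 1.8711 million.

$1.871 million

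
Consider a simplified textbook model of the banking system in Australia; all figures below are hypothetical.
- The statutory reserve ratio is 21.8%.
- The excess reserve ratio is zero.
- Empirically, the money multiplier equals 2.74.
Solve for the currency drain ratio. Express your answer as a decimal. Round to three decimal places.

Using m = 2.74. From m = (1 + c)/(c + rr + e), rearranging gives 1 + c = m·(c + rr + e), so c·(1 − m) = m·(rr + e) − 1.
Hence c = [m·(rr + e) − 1]/(1 − m) = [2.74 × (0.218 + 0) − 1] / (1 − 2.74) ≈ 0.231425.

0.231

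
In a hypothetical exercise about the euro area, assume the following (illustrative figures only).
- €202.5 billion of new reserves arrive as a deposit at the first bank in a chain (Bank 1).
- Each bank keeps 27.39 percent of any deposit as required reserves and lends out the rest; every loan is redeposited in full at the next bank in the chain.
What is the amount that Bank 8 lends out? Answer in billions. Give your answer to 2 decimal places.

€15.65 billion

Each bank lends a fraction (1 − rr) = 0.7261 of the deposit it receives, so Bank 8 receives 202.5·0.7261^7 and lends 202.5·0.7261^8 ≈ 15.6458 billion.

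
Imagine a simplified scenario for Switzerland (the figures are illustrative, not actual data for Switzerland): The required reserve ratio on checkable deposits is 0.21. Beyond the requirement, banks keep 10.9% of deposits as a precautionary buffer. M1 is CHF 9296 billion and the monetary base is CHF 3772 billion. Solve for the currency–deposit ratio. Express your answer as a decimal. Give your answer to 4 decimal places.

0.1460

Using m = M/MB = 9296/3772 ≈ 2.464475. From m = (1 + c)/(c + rr + e), rearranging gives 1 + c = m·(c + rr + e), so c·(1 − m) = m·(rr + e) − 1.
Hence c = [m·(rr + e) − 1]/(1 − m) = [2.464475 × (0.21 + 0.109) − 1] / (1 − 2.464475) ≈ 0.146013.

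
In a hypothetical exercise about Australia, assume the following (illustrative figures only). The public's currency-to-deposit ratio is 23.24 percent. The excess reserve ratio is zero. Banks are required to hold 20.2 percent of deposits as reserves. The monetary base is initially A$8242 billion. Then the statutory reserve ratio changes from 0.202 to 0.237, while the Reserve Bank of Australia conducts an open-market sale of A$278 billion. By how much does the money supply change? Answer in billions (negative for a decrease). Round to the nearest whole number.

-2473 billion

Before: m₁ = (1 + 0.2324) / (0.202 + 0.2324) ≈ 2.83702, MB₁ = 8242, so M₁ = 2.83702 × 8242 ≈ 23382.7188 billion.
After: m₂ = (1 + 0.2324) / (0.237 + 0.2324) ≈ 2.62548, MB₂ = 8242 − 278 = 7964, so M₂ = 2.62548 × 7964 ≈ 20909.3227 billion.
ΔM = M₂ − M₁ = 20909.3227 − 23382.7188 = -2473.3961 billion.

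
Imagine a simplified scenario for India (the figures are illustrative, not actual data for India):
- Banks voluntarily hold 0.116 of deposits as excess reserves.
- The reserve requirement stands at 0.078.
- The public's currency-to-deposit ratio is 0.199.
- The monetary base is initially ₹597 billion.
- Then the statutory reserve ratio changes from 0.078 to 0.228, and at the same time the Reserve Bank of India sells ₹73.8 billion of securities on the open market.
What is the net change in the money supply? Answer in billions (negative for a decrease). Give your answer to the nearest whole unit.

Before: m₁ = (1 + 0.199) / (0.078 + 0.116 + 0.199) ≈ 3.0509, MB₁ = 597, so M₁ = 3.0509 × 597 = 1821.3873 billion.
After: m₂ = (1 + 0.199) / (0.228 + 0.116 + 0.199) ≈ 2.2081, MB₂ = 597 − 73.8 = 523.2, so M₂ = 2.2081 × 523.2 ≈ 1155.2779 billion.
ΔM = M₂ − M₁ = 1155.2779 − 1821.3873 = -666.1094 billion.

-666 billion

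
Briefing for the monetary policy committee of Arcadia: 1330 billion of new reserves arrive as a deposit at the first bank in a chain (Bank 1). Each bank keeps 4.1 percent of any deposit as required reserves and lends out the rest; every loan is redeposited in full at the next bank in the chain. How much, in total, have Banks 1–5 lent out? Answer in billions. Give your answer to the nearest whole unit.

5875 billion

Bank i lends (1 − rr)^i of the original deposit: Bank 1 lends 1330·0.9590 = 1275.4700, Bank 2 lends 1330·0.9590² ≈ 1223.1757, and so on.
Summing a geometric series: total = 1330·[0.9590·(1 − 0.9590^5) / (1 − 0.9590)] ≈ 5875.4120 billion.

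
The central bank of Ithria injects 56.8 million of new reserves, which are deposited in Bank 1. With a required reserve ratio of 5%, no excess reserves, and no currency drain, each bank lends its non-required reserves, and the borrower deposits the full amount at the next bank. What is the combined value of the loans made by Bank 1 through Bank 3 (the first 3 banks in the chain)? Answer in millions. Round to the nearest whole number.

154 million

Bank i lends (1 − rr)^i of the original deposit: Bank 1 lends 56.8·0.9500 = 53.9600, Bank 2 lends 56.8·0.9500² = 51.2620, and so on.
Summing a geometric series: total = 56.8·[0.9500·(1 − 0.9500^3) / (1 − 0.9500)] = 153.9209 million.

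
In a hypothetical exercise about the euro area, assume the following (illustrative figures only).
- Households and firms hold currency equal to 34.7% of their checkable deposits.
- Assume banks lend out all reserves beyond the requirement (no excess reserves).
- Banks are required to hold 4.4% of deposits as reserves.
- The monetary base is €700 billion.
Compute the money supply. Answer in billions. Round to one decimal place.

€2411.5 billion

The money multiplier is m = (1 + c) / (rr + c) = (1 + 0.347) / (0.044 + 0.347) ≈ 3.44501.
So M = m × MB = 3.44501 × 700 = 2411.507 billion.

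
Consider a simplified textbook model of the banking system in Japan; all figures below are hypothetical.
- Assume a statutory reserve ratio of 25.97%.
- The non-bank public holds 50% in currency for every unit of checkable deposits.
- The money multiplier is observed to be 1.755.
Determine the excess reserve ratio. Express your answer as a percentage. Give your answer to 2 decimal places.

Using m = 1.755. Since m = (1 + c)/(c + rr + e), the denominator satisfies c + rr + e = (1 + c)/m = (1 + 0.5) / 1.755 ≈ 0.854701.
With c = 0.5 and rr = 0.2597, the excess reserve ratio is 0.854701 − 0.5 − 0.2597 = 0.095001.

9.50%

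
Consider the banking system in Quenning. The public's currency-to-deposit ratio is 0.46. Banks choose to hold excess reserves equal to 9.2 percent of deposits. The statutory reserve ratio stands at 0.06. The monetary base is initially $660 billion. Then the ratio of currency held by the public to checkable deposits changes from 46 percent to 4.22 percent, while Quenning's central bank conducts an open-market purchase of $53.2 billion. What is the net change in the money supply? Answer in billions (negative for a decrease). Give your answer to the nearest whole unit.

Before: m₁ = (1 + 0.46) / (0.06 + 0.092 + 0.46) ≈ 2.3856, MB₁ = 660, so M₁ = 2.3856 × 660 = 1574.496 billion.
After: m₂ = (1 + 0.0422) / (0.06 + 0.092 + 0.0422) ≈ 5.3666, MB₂ = 660 + 53.2 = 713.2, so M₂ = 5.3666 × 713.2 ≈ 3827.4591 billion.
ΔM = M₂ − M₁ = 3827.4591 − 1574.496 = 2252.9631 billion.

$2253 billion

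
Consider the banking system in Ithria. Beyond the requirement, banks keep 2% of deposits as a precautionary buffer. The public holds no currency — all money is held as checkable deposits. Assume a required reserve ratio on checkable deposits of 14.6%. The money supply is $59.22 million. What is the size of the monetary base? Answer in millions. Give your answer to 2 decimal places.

$9.83 million

The money multiplier is m = 1 / (rr + e) = 1 / (0.146 + 0.02) ≈ 6.02410.
MB = M / m = 59.22 / 6.02410 ≈ 9.8305 million.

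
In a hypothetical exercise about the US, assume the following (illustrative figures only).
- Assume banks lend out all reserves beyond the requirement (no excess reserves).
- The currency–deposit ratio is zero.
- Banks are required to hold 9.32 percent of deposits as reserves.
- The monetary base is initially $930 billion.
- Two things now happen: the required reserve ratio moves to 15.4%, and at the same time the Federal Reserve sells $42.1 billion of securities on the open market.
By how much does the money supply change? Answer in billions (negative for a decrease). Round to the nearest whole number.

Before: m₁ = 1 / (0.0932) ≈ 10.7296, MB₁ = 930, so M₁ = 10.7296 × 930 = 9978.528 billion.
After: m₂ = 1 / (0.154) ≈ 6.4935, MB₂ = 930 − 42.1 = 887.9, so M₂ = 6.4935 × 887.9 ≈ 5765.5786 billion.
ΔM = M₂ − M₁ = 5765.5786 − 9978.528 = -4212.9494 billion.

-4213 billion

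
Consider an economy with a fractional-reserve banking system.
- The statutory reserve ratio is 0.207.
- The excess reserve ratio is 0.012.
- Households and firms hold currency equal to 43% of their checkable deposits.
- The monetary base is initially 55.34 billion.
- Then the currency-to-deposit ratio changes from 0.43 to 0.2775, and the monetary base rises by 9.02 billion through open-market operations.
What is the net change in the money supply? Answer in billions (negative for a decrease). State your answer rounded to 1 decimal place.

43.7 billion

Before: m₁ = (1 + 0.43) / (0.207 + 0.012 + 0.43) ≈ 2.2034, MB₁ = 55.34, so M₁ = 2.2034 × 55.34 ≈ 121.9362 billion.
After: m₂ = (1 + 0.2775) / (0.207 + 0.012 + 0.2775) ≈ 2.5730, MB₂ = 55.34 + 9.02 = 64.36, so M₂ = 2.5730 × 64.36 ≈ 165.5983 billion.
ΔM = M₂ − M₁ = 165.5983 − 121.9362 = 43.6621 billion.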